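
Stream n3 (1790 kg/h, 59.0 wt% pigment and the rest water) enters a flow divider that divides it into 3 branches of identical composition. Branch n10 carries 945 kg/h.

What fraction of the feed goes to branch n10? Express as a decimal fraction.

Fraction to n10 = 945/1790 = 0.5279.

0.528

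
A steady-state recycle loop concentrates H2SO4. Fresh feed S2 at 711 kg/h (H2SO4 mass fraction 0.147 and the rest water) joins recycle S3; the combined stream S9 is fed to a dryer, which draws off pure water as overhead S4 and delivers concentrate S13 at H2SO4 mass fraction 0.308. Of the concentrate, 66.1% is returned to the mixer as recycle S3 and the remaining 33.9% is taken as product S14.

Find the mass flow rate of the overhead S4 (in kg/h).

Overall H2SO4 balance (none leaves overhead): H2SO4 in fresh feed = H2SO4 in product, i.e. 711×0.147 = (1−0.661)·S13·0.308.
S13 = 104.52/(0.308×0.339) = 1001 kg/h.
Recycle S3 = 0.661×1001 = 661.66 kg/h.
Combined feed S9 = 711 + 661.66 = 1372.7 kg/h.
Overhead S4 = S9 − S13 = 1372.7 − 1001 = 371.66 kg/h.

371.7 kg/h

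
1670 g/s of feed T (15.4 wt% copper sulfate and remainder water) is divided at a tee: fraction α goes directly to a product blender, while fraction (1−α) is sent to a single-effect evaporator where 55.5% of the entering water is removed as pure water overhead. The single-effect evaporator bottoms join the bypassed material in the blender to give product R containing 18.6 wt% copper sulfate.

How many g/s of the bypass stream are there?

All 1670×0.154 = 257.18 g/s of copper sulfate reaches R, so R = 257.18/0.186 = 1382.7 g/s and vapour = 287.31 g/s.
The evaporator receives (1−α)·1670 of feed at 0.846 water and removes 0.555 of that water:
0.555×0.846×(1−α)×1670 = 287.31
(1−α) = 287.31/784.12 = 0.3664;  α = 0.6336.
Bypass flow = 0.6336×1670 = 1058.1 g/s.

1058 g/s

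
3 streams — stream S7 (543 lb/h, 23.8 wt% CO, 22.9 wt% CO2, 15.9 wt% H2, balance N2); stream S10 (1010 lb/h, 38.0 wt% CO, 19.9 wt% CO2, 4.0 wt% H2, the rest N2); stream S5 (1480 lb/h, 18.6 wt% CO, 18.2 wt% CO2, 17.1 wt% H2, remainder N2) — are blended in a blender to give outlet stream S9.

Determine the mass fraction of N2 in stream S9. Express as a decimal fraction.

0.419

Total flow out = 543 + 1010 + 1480 = 3033 lb/h.
N2 in = 543×0.374 + 1010×0.381 + 1480×0.461 = 1270.2 lb/h.
N2 mass fraction in S9 = 1270.2/3033 = 0.419.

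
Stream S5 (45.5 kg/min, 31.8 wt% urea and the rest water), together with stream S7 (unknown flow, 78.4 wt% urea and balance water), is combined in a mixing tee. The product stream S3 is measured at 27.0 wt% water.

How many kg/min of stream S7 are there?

Let S7 be the unknown flow. Total out = 45.5 + S7.
water balance: 31.031 + 0.216·S7 = 0.270·(45.5 + S7)
(0.216 − 0.270)·S7 = 0.270×45.5 − 31.031 = -18.746
S7 = -18.746 / -0.054 = 347.15 kg/min

347.1 kg/min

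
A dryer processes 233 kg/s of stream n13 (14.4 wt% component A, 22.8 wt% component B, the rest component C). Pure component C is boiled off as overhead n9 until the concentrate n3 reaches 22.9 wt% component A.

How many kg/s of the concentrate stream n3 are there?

component A is conserved: 233×0.144 = 33.552 kg/s all reports to the concentrate.
Concentrate = 33.552/(target fraction) = 146.52 kg/s.

146.5 kg/s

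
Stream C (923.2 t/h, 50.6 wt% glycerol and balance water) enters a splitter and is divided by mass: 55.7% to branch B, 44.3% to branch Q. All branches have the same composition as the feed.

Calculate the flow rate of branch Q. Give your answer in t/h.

Branch Q flow = 0.443×923.2 = 408.98 t/h.

409 t/h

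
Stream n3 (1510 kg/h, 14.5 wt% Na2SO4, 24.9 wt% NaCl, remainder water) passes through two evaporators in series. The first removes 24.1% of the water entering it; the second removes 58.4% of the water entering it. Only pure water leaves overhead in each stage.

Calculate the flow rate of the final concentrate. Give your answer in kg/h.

water in feed = 1510×0.606 = 915.06 kg/h.
After stage 1: water left = (1−0.241)×915.06 = 694.53; stream total = 1289.5 kg/h.
After stage 2: water left = (1−0.584)×694.53 = 288.92; final concentrate = 883.86 kg/h.

883.9 kg/h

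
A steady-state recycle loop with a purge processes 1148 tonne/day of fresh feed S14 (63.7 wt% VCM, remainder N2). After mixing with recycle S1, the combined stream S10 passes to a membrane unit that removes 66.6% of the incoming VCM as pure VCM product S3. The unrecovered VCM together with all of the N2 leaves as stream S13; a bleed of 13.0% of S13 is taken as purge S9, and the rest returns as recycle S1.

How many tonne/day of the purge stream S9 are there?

461.5 tonne/day

N2 enters only via S14 and leaves only via the purge: 1148×0.363 = 0.130×(N2 in S13), and the membrane unit passes all N2, so N2 in S10 = N2 in S13 = 3205.6 tonne/day.
VCM in S10: m_A = 1148×0.637 + (1−0.130)·(1−0.666)·m_A, so m_A = 731.28/0.7094 = 1030.8 tonne/day.
S13 = (1−0.666)×1030.8 + 3205.6 = 3549.9 tonne/day.
Purge S9 = 0.130×3549.9 = 461.48 tonne/day.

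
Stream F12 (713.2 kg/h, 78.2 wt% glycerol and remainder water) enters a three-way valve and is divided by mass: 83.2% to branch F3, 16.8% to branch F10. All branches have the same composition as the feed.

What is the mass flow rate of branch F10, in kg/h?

Branch F10 flow = 0.168×713.2 = 119.82 kg/h.

119.8 kg/h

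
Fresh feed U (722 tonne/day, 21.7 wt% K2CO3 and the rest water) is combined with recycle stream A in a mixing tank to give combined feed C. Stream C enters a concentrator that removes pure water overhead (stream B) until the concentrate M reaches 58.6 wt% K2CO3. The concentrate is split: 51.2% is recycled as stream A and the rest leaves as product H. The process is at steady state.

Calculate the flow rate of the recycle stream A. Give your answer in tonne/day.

280.5 tonne/day

Overall K2CO3 balance (none leaves overhead): K2CO3 in fresh feed = K2CO3 in product, i.e. 722×0.217 = (1−0.512)·M·0.586.
M = 156.67/(0.586×0.488) = 547.87 tonne/day.
Recycle A = 0.512×547.87 = 280.51 tonne/day.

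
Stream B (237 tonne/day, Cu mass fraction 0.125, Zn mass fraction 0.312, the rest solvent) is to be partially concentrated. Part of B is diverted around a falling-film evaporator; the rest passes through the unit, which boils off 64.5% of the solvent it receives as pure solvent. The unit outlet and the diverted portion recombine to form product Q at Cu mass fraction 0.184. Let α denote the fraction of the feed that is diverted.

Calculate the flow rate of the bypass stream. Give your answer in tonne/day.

All 237×0.125 = 29.625 tonne/day of Cu reaches Q, so Q = 29.625/0.184 = 161.01 tonne/day and vapour = 75.995 tonne/day.
The evaporator receives (1−α)·237 of feed at 0.563 solvent and removes 0.645 of that solvent:
0.645×0.563×(1−α)×237 = 75.995
(1−α) = 75.995/86.063 = 0.8830;  α = 0.1170.
Bypass flow = 0.1170×237 = 27.726 tonne/day.

27.73 tonne/day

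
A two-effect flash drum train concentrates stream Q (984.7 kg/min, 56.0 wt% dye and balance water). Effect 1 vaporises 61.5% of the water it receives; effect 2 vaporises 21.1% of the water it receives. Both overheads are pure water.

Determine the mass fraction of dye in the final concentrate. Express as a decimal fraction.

water in feed = 984.7×0.440 = 433.27 kg/min.
After stage 1: water left = (1−0.615)×433.27 = 166.81; stream total = 718.24 kg/min.
After stage 2: water left = (1−0.211)×166.81 = 131.61; final concentrate = 683.04 kg/min.
dye fraction = 551.43/683.04 = 0.807.

0.807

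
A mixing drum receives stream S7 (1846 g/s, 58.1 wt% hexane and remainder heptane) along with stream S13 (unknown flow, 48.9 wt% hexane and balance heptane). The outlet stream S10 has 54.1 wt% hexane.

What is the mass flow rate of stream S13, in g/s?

Let S13 be the unknown flow. Total out = 1846 + S13.
hexane balance: 1072.5 + 0.489·S13 = 0.541·(1846 + S13)
(0.489 − 0.541)·S13 = 0.541×1846 − 1072.5 = -73.84
S13 = -73.84 / -0.052 = 1420 g/s

1420 g/s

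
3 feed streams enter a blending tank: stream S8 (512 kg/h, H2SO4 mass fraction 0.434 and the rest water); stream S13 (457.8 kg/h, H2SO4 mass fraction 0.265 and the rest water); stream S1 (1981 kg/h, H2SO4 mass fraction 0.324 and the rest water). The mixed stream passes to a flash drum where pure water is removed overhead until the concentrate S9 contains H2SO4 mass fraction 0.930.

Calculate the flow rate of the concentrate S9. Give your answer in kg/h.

1060 kg/h

H2SO4 entering = 512×0.434 + 457.8×0.265 + 1981×0.324 = 985.37 kg/h.
All H2SO4 reports to S9, so S9 = 985.37/0.930 = 1059.5 kg/h.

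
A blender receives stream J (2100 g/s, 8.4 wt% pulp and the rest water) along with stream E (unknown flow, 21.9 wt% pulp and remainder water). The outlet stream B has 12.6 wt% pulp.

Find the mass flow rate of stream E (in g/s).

Let E be the unknown flow. Total out = 2100 + E.
pulp balance: 176.4 + 0.219·E = 0.126·(2100 + E)
(0.219 − 0.126)·E = 0.126×2100 − 176.4 = 88.2
E = 88.2 / 0.093 = 948.39 g/s

948.4 g/s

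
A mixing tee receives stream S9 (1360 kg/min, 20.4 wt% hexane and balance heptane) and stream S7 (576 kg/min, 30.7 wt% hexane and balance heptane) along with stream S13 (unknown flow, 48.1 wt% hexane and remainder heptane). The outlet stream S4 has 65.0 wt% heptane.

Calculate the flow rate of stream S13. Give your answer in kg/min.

1705 kg/min

Let S13 be the unknown flow. Total out = 1936 + S13.
heptane balance: 1481.7 + 0.519·S13 = 0.650·(1936 + S13)
(0.519 − 0.650)·S13 = 0.650×1936 − 1481.7 = -223.33
S13 = -223.33 / -0.131 = 1704.8 kg/min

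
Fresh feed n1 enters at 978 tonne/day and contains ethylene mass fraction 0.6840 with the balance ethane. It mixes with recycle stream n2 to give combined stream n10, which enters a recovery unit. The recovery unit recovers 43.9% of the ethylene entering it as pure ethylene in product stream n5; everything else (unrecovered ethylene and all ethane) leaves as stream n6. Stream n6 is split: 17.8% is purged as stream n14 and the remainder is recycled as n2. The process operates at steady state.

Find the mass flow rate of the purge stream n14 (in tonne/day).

433 tonne/day

ethane enters only via n1 and leaves only via the purge: 978×0.316 = 0.178×(ethane in n6), and the recovery unit passes all ethane, so ethane in n10 = ethane in n6 = 1736.2 tonne/day.
ethylene in n10: m_A = 978×0.684 + (1−0.178)·(1−0.439)·m_A, so m_A = 668.95/0.5389 = 1241.4 tonne/day.
n6 = (1−0.439)×1241.4 + 1736.2 = 2432.7 tonne/day.
Purge n14 = 0.178×2432.7 = 433.01 tonne/day.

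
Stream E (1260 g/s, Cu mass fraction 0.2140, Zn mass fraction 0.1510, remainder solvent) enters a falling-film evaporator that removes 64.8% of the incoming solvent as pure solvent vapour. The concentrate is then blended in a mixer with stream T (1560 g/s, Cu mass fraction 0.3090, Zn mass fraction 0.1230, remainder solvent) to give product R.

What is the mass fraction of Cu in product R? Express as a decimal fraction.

Vapour removed = 0.648×0.635×1260 = 518.46 g/s; concentrate = 741.54 g/s.
Cu reaching the mixer = 269.64 (from concentrate) + 1560×0.309 = 751.68 g/s.
Product flow = 741.54 + 1560 = 2301.5 g/s; Cu fraction = 0.3266.

0.3266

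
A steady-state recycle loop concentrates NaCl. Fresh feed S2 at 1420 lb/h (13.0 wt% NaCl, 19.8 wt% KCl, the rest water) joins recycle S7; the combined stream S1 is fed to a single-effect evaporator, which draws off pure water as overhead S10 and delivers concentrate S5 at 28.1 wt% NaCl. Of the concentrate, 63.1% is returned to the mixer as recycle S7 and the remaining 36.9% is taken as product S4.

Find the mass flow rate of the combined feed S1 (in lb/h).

Overall NaCl balance (none leaves overhead): NaCl in fresh feed = NaCl in product, i.e. 1420×0.130 = (1−0.631)·S5·0.281.
S5 = 184.6/(0.281×0.369) = 1780.3 lb/h.
Recycle S7 = 0.631×1780.3 = 1123.4 lb/h.
Combined feed S1 = 1420 + 1123.4 = 2543.4 lb/h.

2543 lb/h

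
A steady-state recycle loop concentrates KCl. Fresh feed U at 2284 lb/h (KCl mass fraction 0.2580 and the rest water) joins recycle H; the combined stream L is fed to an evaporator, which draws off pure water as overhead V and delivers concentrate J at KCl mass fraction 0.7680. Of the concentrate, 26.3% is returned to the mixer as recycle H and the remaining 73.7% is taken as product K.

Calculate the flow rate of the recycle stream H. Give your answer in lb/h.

Overall KCl balance (none leaves overhead): KCl in fresh feed = KCl in product, i.e. 2284×0.258 = (1−0.263)·J·0.768.
J = 589.27/(0.768×0.737) = 1041.1 lb/h.
Recycle H = 0.263×1041.1 = 273.81 lb/h.

273.8 lb/h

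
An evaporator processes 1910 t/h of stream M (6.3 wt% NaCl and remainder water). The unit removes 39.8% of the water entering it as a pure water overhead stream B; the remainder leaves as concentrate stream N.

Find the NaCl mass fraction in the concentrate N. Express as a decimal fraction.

0.100

NaCl is not removed: 1910×0.063 = 120.33 t/h of NaCl enters N.
water entering = 1910×0.937 = 1789.7 t/h; overhead removed = 0.398×1789.7 = 712.29 t/h.
Concentrate = 1910 − 712.29 = 1197.7 t/h.
Mass fraction = 120.33/1197.7 = 0.100.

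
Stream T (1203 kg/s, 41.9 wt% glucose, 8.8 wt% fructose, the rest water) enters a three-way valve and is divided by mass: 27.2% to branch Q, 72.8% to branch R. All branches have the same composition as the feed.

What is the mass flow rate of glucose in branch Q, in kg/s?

137.1 kg/s

Branch Q total = 0.272×1203 = 327.22 kg/s.
glucose in Q = 0.419×327.22 = 137.1 kg/s.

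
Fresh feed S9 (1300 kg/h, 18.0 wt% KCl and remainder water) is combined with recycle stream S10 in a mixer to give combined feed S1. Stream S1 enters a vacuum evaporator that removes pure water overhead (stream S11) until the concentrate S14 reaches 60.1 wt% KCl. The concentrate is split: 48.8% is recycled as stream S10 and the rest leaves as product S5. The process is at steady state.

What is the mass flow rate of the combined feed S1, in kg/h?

Overall KCl balance (none leaves overhead): KCl in fresh feed = KCl in product, i.e. 1300×0.180 = (1−0.488)·S14·0.601.
S14 = 234/(0.601×0.512) = 760.45 kg/h.
Recycle S10 = 0.488×760.45 = 371.1 kg/h.
Combined feed S1 = 1300 + 371.1 = 1671.1 kg/h.

1671 kg/h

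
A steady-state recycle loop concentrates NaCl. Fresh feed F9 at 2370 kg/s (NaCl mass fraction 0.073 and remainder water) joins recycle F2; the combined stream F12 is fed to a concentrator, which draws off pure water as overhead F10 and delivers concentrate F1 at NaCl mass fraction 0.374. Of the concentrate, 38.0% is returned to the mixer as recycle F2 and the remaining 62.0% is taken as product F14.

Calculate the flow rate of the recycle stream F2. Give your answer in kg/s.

Overall NaCl balance (none leaves overhead): NaCl in fresh feed = NaCl in product, i.e. 2370×0.073 = (1−0.380)·F1·0.374.
F1 = 173.01/(0.374×0.620) = 746.12 kg/s.
Recycle F2 = 0.380×746.12 = 283.53 kg/s.

283.5 kg/s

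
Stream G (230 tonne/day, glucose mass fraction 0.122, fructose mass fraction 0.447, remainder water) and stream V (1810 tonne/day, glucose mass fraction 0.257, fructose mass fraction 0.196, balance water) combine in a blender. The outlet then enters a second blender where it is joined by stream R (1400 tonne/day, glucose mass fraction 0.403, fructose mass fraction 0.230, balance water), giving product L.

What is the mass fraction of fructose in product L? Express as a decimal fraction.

0.227

Overall, product flow = 3440 tonne/day.
fructose in = 230×0.447 + 1810×0.196 + 1400×0.230 = 779.57 tonne/day.
fructose fraction in L = 0.227.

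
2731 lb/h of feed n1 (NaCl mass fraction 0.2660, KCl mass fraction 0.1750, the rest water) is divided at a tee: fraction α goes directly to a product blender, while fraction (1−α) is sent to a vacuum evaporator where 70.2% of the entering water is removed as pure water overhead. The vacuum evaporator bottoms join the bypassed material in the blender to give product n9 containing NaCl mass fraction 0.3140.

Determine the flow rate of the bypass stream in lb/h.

All 2731×0.266 = 726.45 lb/h of NaCl reaches n9, so n9 = 726.45/0.314 = 2313.5 lb/h and vapour = 417.48 lb/h.
The evaporator receives (1−α)·2731 of feed at 0.559 water and removes 0.702 of that water:
0.702×0.559×(1−α)×2731 = 417.48
(1−α) = 417.48/1071.7 = 0.3895;  α = 0.6105.
Bypass flow = 0.6105×2731 = 1667.1 lb/h.

1667 lb/h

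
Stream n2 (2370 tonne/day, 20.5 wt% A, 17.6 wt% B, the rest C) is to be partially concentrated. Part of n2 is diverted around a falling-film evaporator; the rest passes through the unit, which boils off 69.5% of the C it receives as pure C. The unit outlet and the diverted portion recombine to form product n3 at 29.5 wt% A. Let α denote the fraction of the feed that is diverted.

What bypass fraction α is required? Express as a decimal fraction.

All 2370×0.205 = 485.85 tonne/day of A reaches n3, so n3 = 485.85/0.295 = 1646.9 tonne/day and vapour = 723.05 tonne/day.
The evaporator receives (1−α)·2370 of feed at 0.619 C and removes 0.695 of that C:
0.695×0.619×(1−α)×2370 = 723.05
(1−α) = 723.05/1019.6 = 0.7092;  α = 0.2908.

0.291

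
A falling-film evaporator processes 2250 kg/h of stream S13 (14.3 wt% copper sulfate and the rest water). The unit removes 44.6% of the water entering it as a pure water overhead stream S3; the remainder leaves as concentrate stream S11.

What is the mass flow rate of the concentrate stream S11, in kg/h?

1390 kg/h

water entering = 2250×0.857 = 1928.2 kg/h; overhead removed = 0.446×1928.2 = 860 kg/h.
Concentrate = 2250 − 860 = 1390 kg/h.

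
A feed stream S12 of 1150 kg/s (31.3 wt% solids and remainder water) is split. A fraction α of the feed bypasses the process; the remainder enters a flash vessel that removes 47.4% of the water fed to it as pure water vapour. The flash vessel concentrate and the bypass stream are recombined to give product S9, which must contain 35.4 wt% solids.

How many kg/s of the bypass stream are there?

741 kg/s

All 1150×0.313 = 359.95 kg/s of solids reaches S9, so S9 = 359.95/0.354 = 1016.8 kg/s and vapour = 133.19 kg/s.
The evaporator receives (1−α)·1150 of feed at 0.687 water and removes 0.474 of that water:
0.474×0.687×(1−α)×1150 = 133.19
(1−α) = 133.19/374.48 = 0.3557;  α = 0.6443.
Bypass flow = 0.6443×1150 = 740.98 kg/s.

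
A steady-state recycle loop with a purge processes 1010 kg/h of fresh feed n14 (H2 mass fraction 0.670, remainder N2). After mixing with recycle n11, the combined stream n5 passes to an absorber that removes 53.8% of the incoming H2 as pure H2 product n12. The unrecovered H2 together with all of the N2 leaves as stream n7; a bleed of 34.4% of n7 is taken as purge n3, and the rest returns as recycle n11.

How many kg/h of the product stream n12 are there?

522.4 kg/h

H2 in n5: m_A = 1010×0.670 + (1−0.344)·(1−0.538)·m_A, so m_A = 676.7/0.6969 = 970.98 kg/h.
Product n12 = 0.538×970.98 = 522.38 kg/h.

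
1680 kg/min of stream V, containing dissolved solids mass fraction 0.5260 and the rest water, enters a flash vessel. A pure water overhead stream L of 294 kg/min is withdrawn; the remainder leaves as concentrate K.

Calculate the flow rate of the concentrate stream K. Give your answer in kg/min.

1386 kg/min

Concentrate = 1680 − 294 = 1386 kg/min.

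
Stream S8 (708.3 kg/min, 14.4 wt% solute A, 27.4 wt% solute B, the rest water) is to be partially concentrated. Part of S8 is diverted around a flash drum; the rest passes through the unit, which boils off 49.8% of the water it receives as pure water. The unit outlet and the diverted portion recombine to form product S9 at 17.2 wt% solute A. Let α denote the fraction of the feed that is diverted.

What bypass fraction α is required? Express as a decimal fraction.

All 708.3×0.144 = 102 kg/min of solute A reaches S9, so S9 = 102/0.172 = 593 kg/min and vapour = 115.3 kg/min.
The evaporator receives (1−α)·708.3 of feed at 0.582 water and removes 0.498 of that water:
0.498×0.582×(1−α)×708.3 = 115.3
(1−α) = 115.3/205.29 = 0.5617;  α = 0.4383.

0.438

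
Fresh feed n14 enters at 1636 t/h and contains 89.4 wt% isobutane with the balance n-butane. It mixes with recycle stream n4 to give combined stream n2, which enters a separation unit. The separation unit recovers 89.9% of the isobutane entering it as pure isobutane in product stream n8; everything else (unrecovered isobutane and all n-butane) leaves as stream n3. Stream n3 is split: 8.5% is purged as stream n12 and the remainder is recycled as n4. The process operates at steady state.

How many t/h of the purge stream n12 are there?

n-butane enters only via n14 and leaves only via the purge: 1636×0.106 = 0.085×(n-butane in n3), and the separation unit passes all n-butane, so n-butane in n2 = n-butane in n3 = 2040.2 t/h.
isobutane in n2: m_A = 1636×0.894 + (1−0.085)·(1−0.899)·m_A, so m_A = 1462.6/0.9076 = 1611.5 t/h.
n3 = (1−0.899)×1611.5 + 2040.2 = 2203 t/h.
Purge n12 = 0.085×2203 = 187.25 t/h.

187.3 t/h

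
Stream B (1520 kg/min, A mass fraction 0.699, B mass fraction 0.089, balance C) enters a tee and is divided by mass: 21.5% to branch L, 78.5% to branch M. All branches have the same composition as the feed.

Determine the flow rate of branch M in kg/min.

1193 kg/min

Branch M flow = 0.785×1520 = 1193.2 kg/min.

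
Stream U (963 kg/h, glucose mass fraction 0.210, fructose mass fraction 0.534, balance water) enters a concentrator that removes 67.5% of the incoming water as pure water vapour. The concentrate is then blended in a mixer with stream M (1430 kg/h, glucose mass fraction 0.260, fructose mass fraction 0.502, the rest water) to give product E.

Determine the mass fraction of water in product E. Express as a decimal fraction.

Vapour removed = 0.675×0.256×963 = 166.41 kg/h; concentrate = 796.59 kg/h.
water reaching the mixer = 80.122 (from concentrate) + 1430×0.238 = 420.46 kg/h.
Product flow = 796.59 + 1430 = 2226.6 kg/h; water fraction = 0.189.

0.189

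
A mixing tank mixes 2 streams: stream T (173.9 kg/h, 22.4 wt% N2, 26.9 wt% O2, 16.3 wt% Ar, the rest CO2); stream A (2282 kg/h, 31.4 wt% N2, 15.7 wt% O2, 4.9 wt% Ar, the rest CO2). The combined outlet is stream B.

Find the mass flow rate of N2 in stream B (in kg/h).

755.5 kg/h

N2 out = N2 in = 173.9×0.224 + 2282×0.314 = 755.5 kg/h.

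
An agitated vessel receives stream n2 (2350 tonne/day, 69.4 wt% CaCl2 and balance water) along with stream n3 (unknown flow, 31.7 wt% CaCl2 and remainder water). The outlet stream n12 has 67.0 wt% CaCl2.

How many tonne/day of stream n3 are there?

Let n3 be the unknown flow. Total out = 2350 + n3.
CaCl2 balance: 1630.9 + 0.317·n3 = 0.670·(2350 + n3)
(0.317 − 0.670)·n3 = 0.670×2350 − 1630.9 = -56.4
n3 = -56.4 / -0.353 = 159.77 tonne/day

159.8 tonne/day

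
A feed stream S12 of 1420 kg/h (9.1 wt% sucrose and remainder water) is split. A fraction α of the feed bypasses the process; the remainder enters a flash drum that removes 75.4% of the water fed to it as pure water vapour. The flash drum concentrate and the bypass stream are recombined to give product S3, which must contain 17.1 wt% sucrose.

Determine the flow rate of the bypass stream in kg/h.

450.7 kg/h

All 1420×0.091 = 129.22 kg/h of sucrose reaches S3, so S3 = 129.22/0.171 = 755.67 kg/h and vapour = 664.33 kg/h.
The evaporator receives (1−α)·1420 of feed at 0.909 water and removes 0.754 of that water:
0.754×0.909×(1−α)×1420 = 664.33
(1−α) = 664.33/973.25 = 0.6826;  α = 0.3174.
Bypass flow = 0.3174×1420 = 450.73 kg/h.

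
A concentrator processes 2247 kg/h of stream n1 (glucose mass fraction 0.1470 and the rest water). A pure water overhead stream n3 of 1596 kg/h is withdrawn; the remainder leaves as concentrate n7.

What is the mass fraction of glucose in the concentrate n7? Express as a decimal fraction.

glucose is not removed: 2247×0.147 = 330.31 kg/h of glucose enters n7.
Concentrate = 2247 − 1596 = 651 kg/h.
Mass fraction = 330.31/651 = 0.5074.

0.5074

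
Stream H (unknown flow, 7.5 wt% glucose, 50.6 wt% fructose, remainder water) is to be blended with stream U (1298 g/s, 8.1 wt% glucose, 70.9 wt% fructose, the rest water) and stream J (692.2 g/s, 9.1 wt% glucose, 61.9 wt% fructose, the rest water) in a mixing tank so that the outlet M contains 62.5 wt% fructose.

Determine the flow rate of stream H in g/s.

881.3 g/s

Let H be the unknown flow. Total out = 1990.2 + H.
fructose balance: 1348.8 + 0.506·H = 0.625·(1990.2 + H)
(0.506 − 0.625)·H = 0.625×1990.2 − 1348.8 = -104.88
H = -104.88 / -0.119 = 881.33 g/s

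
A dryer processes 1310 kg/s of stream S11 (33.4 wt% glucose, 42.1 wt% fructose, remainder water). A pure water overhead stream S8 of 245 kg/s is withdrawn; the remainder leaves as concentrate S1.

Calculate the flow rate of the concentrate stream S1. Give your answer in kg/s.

Concentrate = 1310 − 245 = 1065 kg/s.

1065 kg/s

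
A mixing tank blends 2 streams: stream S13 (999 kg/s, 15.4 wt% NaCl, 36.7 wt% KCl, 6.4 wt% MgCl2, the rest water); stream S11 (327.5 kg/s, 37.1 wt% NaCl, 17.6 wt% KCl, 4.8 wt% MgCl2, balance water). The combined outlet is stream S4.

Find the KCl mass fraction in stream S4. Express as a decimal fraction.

Total flow out = 999 + 327.5 = 1326.5 kg/s.
KCl in = 999×0.367 + 327.5×0.176 = 424.27 kg/s.
KCl mass fraction in S4 = 424.27/1326.5 = 0.320.

0.320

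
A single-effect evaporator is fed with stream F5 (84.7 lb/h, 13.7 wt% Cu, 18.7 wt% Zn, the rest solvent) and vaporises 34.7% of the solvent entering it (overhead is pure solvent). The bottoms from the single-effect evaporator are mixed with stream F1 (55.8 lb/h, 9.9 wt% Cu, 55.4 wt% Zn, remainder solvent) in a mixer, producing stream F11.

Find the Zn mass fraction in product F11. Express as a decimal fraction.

0.388

Vapour removed = 0.347×0.676×84.7 = 19.868 lb/h; concentrate = 64.832 lb/h.
Zn reaching the mixer = 15.839 (from concentrate) + 55.8×0.554 = 46.752 lb/h.
Product flow = 64.832 + 55.8 = 120.63 lb/h; Zn fraction = 0.388.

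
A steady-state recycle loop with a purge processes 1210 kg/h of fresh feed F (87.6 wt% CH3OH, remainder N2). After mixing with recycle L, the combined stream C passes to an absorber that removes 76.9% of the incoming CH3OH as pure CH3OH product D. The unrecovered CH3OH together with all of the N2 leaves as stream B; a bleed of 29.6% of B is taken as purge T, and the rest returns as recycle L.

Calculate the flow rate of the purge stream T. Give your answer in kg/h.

236.6 kg/h

N2 enters only via F and leaves only via the purge: 1210×0.124 = 0.296×(N2 in B), and the absorber passes all N2, so N2 in C = N2 in B = 506.89 kg/h.
CH3OH in C: m_A = 1210×0.876 + (1−0.296)·(1−0.769)·m_A, so m_A = 1060/0.8374 = 1265.8 kg/h.
B = (1−0.769)×1265.8 + 506.89 = 799.29 kg/h.
Purge T = 0.296×799.29 = 236.59 kg/h.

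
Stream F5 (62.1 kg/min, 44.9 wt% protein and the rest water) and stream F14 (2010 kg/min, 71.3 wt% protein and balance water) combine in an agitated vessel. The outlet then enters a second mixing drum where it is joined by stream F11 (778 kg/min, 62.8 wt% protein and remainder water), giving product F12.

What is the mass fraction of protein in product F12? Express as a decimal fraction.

0.684

Overall, product flow = 2850.1 kg/min.
protein in = 62.1×0.449 + 2010×0.713 + 778×0.628 = 1949.6 kg/min.
protein fraction in F12 = 0.684.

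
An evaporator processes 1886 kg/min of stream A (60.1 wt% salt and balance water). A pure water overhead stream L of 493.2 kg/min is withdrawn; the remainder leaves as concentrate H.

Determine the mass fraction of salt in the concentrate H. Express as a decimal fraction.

salt is not removed: 1886×0.601 = 1133.5 kg/min of salt enters H.
Concentrate = 1886 − 493.2 = 1392.8 kg/min.
Mass fraction = 1133.5/1392.8 = 0.814.

0.814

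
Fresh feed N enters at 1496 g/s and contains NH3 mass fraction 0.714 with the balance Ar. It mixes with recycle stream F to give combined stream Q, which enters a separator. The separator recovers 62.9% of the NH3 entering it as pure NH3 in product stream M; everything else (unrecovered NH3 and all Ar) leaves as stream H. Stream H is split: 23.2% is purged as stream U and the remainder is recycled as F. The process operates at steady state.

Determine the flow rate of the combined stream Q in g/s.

3338 g/s

Ar enters only via N and leaves only via the purge: 1496×0.286 = 0.232×(Ar in H), and the separator passes all Ar, so Ar in Q = Ar in H = 1844.2 g/s.
NH3 in Q: m_A = 1496×0.714 + (1−0.232)·(1−0.629)·m_A, so m_A = 1068.1/0.7151 = 1493.8 g/s.
Q = 1493.8 + 1844.2 = 3338 g/s.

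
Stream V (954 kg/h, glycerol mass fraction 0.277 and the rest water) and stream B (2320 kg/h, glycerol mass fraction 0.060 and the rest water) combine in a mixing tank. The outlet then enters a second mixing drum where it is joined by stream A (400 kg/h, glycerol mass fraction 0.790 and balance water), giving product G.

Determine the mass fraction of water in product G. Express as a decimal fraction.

Overall, product flow = 3674 kg/h.
water in = 954×0.723 + 2320×0.940 + 400×0.210 = 2954.5 kg/h.
water fraction in G = 0.804.

0.804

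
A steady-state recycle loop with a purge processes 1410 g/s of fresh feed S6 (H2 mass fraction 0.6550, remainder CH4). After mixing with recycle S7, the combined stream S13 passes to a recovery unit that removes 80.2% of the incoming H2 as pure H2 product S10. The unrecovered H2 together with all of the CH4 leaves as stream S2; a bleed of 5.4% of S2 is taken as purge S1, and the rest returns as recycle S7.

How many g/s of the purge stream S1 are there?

CH4 enters only via S6 and leaves only via the purge: 1410×0.345 = 0.054×(CH4 in S2), and the recovery unit passes all CH4, so CH4 in S13 = CH4 in S2 = 9008.3 g/s.
H2 in S13: m_A = 1410×0.655 + (1−0.054)·(1−0.802)·m_A, so m_A = 923.55/0.8127 = 1136.4 g/s.
S2 = (1−0.802)×1136.4 + 9008.3 = 9233.3 g/s.
Purge S1 = 0.054×9233.3 = 498.6 g/s.

498.6 g/s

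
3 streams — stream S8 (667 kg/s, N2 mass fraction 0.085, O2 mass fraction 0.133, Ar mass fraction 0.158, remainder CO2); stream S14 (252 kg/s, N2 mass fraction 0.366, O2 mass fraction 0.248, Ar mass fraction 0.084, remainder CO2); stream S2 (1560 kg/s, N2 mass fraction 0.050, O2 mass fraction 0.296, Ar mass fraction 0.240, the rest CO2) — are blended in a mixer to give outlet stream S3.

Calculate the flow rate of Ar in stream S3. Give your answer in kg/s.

Ar out = Ar in = 667×0.158 + 252×0.084 + 1560×0.240 = 500.95 kg/s.

501 kg/s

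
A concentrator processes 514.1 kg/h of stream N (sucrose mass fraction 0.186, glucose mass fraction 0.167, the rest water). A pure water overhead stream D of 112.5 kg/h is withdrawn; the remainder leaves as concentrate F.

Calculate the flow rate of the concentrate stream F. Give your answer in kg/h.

Concentrate = 514.1 − 112.5 = 401.6 kg/h.

401.6 kg/h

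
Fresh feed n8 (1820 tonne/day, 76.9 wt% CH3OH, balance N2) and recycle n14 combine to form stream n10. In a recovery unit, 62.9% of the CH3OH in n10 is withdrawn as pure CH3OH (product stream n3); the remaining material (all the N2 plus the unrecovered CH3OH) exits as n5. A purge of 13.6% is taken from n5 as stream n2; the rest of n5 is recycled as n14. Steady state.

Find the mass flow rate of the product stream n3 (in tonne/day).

1296 tonne/day

CH3OH in n10: m_A = 1820×0.769 + (1−0.136)·(1−0.629)·m_A, so m_A = 1399.6/0.6795 = 2059.9 tonne/day.
Product n3 = 0.629×2059.9 = 1295.6 tonne/day.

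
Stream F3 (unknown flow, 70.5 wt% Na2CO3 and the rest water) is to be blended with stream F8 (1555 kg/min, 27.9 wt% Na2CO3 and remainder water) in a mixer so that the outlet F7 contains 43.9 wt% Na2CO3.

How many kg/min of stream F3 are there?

935.3 kg/min

Let F3 be the unknown flow. Total out = 1555 + F3.
Na2CO3 balance: 433.85 + 0.705·F3 = 0.439·(1555 + F3)
(0.705 − 0.439)·F3 = 0.439×1555 − 433.85 = 248.8
F3 = 248.8 / 0.266 = 935.34 kg/min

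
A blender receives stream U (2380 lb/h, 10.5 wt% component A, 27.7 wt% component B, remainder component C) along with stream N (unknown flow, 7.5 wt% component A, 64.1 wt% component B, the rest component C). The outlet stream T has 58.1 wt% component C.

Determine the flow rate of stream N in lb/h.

296.5 lb/h

Let N be the unknown flow. Total out = 2380 + N.
component C balance: 1470.8 + 0.284·N = 0.581·(2380 + N)
(0.284 − 0.581)·N = 0.581×2380 − 1470.8 = -88.06
N = -88.06 / -0.297 = 296.5 lb/h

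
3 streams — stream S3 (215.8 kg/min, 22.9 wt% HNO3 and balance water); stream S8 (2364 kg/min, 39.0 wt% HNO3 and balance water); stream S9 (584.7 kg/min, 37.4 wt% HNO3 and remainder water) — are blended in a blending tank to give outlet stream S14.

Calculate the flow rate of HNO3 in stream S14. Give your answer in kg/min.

HNO3 out = HNO3 in = 215.8×0.229 + 2364×0.390 + 584.7×0.374 = 1190.1 kg/min.

1190 kg/min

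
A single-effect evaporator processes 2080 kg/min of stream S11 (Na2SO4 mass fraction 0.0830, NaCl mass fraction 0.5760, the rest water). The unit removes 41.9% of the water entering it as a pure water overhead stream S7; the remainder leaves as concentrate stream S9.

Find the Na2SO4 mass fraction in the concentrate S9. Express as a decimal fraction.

0.0968

Na2SO4 is not removed: 2080×0.083 = 172.64 kg/min of Na2SO4 enters S9.
water entering = 2080×0.341 = 709.28 kg/min; overhead removed = 0.419×709.28 = 297.19 kg/min.
Concentrate = 2080 − 297.19 = 1782.8 kg/min.
Mass fraction = 172.64/1782.8 = 0.0968.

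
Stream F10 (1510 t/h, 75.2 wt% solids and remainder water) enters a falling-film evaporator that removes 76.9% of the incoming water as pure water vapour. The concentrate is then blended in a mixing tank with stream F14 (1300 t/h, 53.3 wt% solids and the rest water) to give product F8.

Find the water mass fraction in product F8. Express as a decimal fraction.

0.2750

Vapour removed = 0.769×0.248×1510 = 287.98 t/h; concentrate = 1222 t/h.
water reaching the mixer = 86.505 (from concentrate) + 1300×0.467 = 693.6 t/h.
Product flow = 1222 + 1300 = 2522 t/h; water fraction = 0.2750.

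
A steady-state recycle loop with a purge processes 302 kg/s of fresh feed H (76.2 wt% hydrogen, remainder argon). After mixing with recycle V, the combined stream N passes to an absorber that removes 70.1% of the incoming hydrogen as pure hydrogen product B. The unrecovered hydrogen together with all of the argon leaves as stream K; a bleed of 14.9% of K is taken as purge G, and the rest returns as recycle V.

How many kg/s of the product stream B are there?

hydrogen in N: m_A = 302×0.762 + (1−0.149)·(1−0.701)·m_A, so m_A = 230.12/0.7456 = 308.66 kg/s.
Product B = 0.701×308.66 = 216.37 kg/s.

216.4 kg/s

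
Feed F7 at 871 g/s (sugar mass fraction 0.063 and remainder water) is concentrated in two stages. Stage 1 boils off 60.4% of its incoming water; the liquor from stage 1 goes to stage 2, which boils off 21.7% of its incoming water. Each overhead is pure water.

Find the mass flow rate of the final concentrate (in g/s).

water in feed = 871×0.937 = 816.13 g/s.
After stage 1: water left = (1−0.604)×816.13 = 323.19; stream total = 378.06 g/s.
After stage 2: water left = (1−0.217)×323.19 = 253.05; final concentrate = 307.93 g/s.

307.9 g/s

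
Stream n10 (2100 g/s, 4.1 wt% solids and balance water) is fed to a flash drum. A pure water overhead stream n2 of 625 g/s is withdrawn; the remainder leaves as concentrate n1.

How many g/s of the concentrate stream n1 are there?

Concentrate = 2100 − 625 = 1475 g/s.

1475 g/s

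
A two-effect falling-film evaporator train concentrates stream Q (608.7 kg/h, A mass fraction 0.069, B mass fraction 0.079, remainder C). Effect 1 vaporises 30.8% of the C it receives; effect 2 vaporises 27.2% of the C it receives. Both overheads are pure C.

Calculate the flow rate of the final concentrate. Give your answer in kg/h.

C in feed = 608.7×0.852 = 518.61 kg/h.
After stage 1: C left = (1−0.308)×518.61 = 358.88; stream total = 448.97 kg/h.
After stage 2: C left = (1−0.272)×358.88 = 261.26; final concentrate = 351.35 kg/h.

351.4 kg/h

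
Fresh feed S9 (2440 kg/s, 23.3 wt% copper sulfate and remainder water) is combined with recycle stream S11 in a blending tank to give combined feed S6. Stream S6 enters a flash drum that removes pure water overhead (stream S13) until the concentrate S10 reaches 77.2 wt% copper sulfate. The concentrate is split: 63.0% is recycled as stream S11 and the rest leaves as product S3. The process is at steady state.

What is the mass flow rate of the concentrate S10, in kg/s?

Overall copper sulfate balance (none leaves overhead): copper sulfate in fresh feed = copper sulfate in product, i.e. 2440×0.233 = (1−0.630)·S10·0.772.
S10 = 568.52/(0.772×0.370) = 1990.3 kg/s.

1990 kg/s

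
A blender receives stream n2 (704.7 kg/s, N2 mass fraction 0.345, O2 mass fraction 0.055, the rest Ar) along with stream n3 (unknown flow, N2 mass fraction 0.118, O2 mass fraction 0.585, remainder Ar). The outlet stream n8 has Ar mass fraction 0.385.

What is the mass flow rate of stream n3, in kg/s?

1722 kg/s

Let n3 be the unknown flow. Total out = 704.7 + n3.
Ar balance: 422.82 + 0.297·n3 = 0.385·(704.7 + n3)
(0.297 − 0.385)·n3 = 0.385×704.7 − 422.82 = -151.51
n3 = -151.51 / -0.088 = 1721.7 kg/s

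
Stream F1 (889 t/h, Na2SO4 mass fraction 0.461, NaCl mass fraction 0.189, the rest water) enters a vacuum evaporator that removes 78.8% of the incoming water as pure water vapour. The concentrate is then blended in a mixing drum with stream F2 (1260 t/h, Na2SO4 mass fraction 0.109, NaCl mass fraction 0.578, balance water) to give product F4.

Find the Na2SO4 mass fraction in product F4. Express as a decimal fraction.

Vapour removed = 0.788×0.350×889 = 245.19 t/h; concentrate = 643.81 t/h.
Na2SO4 reaching the mixer = 409.83 (from concentrate) + 1260×0.109 = 547.17 t/h.
Product flow = 643.81 + 1260 = 1903.8 t/h; Na2SO4 fraction = 0.287.

0.287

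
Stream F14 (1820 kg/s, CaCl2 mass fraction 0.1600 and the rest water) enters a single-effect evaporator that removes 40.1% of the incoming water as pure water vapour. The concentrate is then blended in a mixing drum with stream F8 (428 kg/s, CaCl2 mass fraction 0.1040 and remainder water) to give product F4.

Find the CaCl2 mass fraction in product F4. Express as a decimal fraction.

Vapour removed = 0.401×0.840×1820 = 613.05 kg/s; concentrate = 1207 kg/s.
CaCl2 reaching the mixer = 291.2 (from concentrate) + 428×0.104 = 335.71 kg/s.
Product flow = 1207 + 428 = 1635 kg/s; CaCl2 fraction = 0.2053.

0.2053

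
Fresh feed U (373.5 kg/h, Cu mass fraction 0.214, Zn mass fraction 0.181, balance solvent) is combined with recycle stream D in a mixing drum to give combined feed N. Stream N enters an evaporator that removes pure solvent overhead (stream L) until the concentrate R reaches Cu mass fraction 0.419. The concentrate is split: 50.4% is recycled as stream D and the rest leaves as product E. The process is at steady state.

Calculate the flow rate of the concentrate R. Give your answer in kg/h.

Overall Cu balance (none leaves overhead): Cu in fresh feed = Cu in product, i.e. 373.5×0.214 = (1−0.504)·R·0.419.
R = 79.929/(0.419×0.496) = 384.6 kg/h.

384.6 kg/h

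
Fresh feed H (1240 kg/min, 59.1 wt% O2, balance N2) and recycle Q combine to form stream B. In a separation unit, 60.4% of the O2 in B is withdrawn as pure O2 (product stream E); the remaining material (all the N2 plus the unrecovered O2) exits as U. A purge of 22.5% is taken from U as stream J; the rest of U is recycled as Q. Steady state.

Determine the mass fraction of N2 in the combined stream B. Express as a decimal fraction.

N2 enters only via H and leaves only via the purge: 1240×0.409 = 0.225×(N2 in U), and the separation unit passes all N2, so N2 in B = N2 in U = 2254 kg/min.
O2 in B: m_A = 1240×0.591 + (1−0.225)·(1−0.604)·m_A, so m_A = 732.84/0.6931 = 1057.3 kg/min.
B = 1057.3 + 2254 = 3311.4 kg/min.
N2 fraction in B = 2254/3311.4 = 0.681.

0.681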